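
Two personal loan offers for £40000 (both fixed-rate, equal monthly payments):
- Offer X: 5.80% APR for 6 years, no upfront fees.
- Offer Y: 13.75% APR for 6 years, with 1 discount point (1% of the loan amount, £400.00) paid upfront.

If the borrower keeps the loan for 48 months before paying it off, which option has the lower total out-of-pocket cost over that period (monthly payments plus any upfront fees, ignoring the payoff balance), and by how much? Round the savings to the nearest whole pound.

Offer X: monthly rate = 5.8%/12 = 0.0048333; payment = 40,000 × 0.0048333 / (1 − (1+0.0048333)^−72) = £659.15.
Offer Y: monthly rate = 13.75%/12 = 0.0114583; payment = 40,000 × 0.0114583 / (1 − (1+0.0114583)^−72) = £818.88.
Over 48 months: Offer X costs 48 × £659.15 = £31,639.20; Offer Y costs 48 × £818.88 + £400.00 = £39,706.24.
Offer X is cheaper by £39,706.24 − £31,639.20 = £8,067.04.

Offer X by £8,067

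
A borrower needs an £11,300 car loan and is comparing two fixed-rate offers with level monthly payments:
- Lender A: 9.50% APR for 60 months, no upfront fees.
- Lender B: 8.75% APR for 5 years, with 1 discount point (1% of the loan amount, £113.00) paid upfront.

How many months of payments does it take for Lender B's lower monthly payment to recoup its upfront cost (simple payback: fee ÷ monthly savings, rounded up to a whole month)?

28 months

Lender A: at 9.50% the monthly rate is 0.0079167, so the payment is 11,300 × 0.0079167 / (1 − 1.0079167^−60) = £237.32.
Lender B: monthly rate = 8.75%/12 = 0.0072917; payment = 11,300 × 0.0072917 / (1 − (1+0.0072917)^−60) = £233.20.
Monthly savings = £237.32 − £233.20 = £4.12.
Break-even = £113.00 / £4.12 = 27.43 → 28 months.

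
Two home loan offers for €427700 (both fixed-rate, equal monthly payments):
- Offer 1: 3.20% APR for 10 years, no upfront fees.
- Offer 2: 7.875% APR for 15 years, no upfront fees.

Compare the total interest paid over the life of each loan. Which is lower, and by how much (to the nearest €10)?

Offer 1: monthly rate = 3.2%/12 = 0.0026667; payment = 427,700 × 0.0026667 / (1 − (1+0.0026667)^−120) = €4,169.51.
Total interest on Offer 1 = 120 × €4,169.51 − €427,700 = €72,641.20.
Offer 2: monthly rate = 7.875%/12 = 0.0065625; payment = 427,700 × 0.0065625 / (1 − (1+0.0065625)^−180) = €4,056.52.
Total interest on Offer 2 = 180 × €4,056.52 − €427,700 = €302,473.60.
Offer 1 is lower by €229,832.40.

Offer 1 by €229,830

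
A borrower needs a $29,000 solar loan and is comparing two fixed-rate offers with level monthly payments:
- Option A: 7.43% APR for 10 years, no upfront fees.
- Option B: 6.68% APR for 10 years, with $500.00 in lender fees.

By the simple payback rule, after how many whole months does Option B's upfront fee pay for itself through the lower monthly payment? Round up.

45 months

Option A: monthly rate = 7.43%/12 = 0.0061917; payment = 29,000 × 0.0061917 / (1 − (1+0.0061917)^−120) = $343.18.
Option B: monthly rate = 6.68%/12 = 0.0055667; payment = 29,000 × 0.0055667 / (1 − (1+0.0055667)^−120) = $331.95.
Monthly savings = $343.18 − $331.95 = $11.23.
Break-even = $500.00 / $11.23 = 44.52 → 45 months.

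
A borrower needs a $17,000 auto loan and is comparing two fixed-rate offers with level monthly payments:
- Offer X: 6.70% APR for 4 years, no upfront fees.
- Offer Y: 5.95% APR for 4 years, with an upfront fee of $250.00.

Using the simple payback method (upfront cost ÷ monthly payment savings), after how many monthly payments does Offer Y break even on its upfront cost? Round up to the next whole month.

43 months

Offer X: monthly rate = 6.7%/12 = 0.0055833; payment = 17,000 × 0.0055833 / (1 − (1+0.0055833)^−48) = $404.72.
Offer Y: monthly rate = 5.95%/12 = 0.0049583; payment = 17,000 × 0.0049583 / (1 − (1+0.0049583)^−48) = $398.86.
Monthly savings = $404.72 − $398.86 = $5.86.
Break-even = $250.00 / $5.86 = 42.66 → 43 months.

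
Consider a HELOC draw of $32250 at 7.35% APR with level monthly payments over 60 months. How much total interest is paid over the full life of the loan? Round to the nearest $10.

At 7.35% the monthly rate is 0.0061250, so the payment is 32,250 × 0.0061250 / (1 − 1.0061250^−60) = $643.93.
Total paid = 60 × $643.93 = $38,635.80; interest = $38,635.80 − $32,250 = $6,385.80.

$6,390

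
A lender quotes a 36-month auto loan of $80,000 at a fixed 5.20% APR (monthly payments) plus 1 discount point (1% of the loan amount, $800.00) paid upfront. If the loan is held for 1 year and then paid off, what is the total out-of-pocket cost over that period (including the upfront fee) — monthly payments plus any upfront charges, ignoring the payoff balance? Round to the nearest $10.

At 5.20% the monthly rate is 0.0043333, so the payment is 80,000 × 0.0043333 / (1 − 1.0043333^−36) = $2,404.86.
Total outlay = 12 × $2,404.86 + $800.00 = $29,658.32.

$29,660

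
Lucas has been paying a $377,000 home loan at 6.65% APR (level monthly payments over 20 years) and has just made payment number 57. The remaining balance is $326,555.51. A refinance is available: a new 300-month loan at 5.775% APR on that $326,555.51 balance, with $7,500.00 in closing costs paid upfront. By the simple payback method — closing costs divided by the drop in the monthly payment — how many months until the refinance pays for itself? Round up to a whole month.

10 months

Current payment = 377,000 × 6.65%/12 / (1 − (1+0.0055417)^−240) = $2,844.20.
Refinanced payment = 326,555.51 × 0.0048125 / (1 − (1+0.0048125)^−300) = $2,059.32.
Monthly savings = $2,844.20 − $2,059.32 = $784.88.
Break-even = $7,500.00 / $784.88 = 9.56 → 10 months.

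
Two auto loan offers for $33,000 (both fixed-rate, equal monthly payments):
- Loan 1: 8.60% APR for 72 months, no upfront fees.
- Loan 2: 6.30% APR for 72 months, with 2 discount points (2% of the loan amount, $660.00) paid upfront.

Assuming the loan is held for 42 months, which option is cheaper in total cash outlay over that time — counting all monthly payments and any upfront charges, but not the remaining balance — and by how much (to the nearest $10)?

Loan 2 by $880

Loan 1: at 8.60% the monthly rate is 0.0071667, so the payment is 33,000 × 0.0071667 / (1 − 1.0071667^−72) = $588.31.
Loan 2: at 6.30% the monthly rate is 0.0052500, so the payment is 33,000 × 0.0052500 / (1 − 1.0052500^−72) = $551.59.
Over 42 months: Loan 1 costs 42 × $588.31 = $24,709.02; Loan 2 costs 42 × $551.59 + $660.00 = $23,826.78.
Loan 2 is cheaper by $24,709.02 − $23,826.78 = $882.24.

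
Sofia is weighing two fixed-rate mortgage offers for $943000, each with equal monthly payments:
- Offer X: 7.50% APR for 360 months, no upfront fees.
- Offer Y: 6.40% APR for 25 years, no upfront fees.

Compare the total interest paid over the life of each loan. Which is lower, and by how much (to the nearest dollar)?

Offer X: at 7.50% the monthly rate is 0.0062500, so the payment is 943,000 × 0.0062500 / (1 − 1.0062500^−360) = $6,593.59.
Total interest on Offer X = 360 × $6,593.59 − $943,000 = $1,430,692.40.
Offer Y: monthly rate = 6.4%/12 = 0.0053333; payment = 943,000 × 0.0053333 / (1 − (1+0.0053333)^−300) = $6,308.40.
Total interest on Offer Y = 300 × $6,308.40 − $943,000 = $949,520.00.
Offer Y is lower by $481,172.40.

Offer Y by $481,172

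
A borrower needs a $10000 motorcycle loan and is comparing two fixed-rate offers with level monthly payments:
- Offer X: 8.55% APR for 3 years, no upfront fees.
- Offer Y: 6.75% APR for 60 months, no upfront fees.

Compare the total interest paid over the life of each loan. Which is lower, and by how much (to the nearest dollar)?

Offer X: monthly rate = 8.55%/12 = 0.0071250; payment = 10,000 × 0.0071250 / (1 − (1+0.0071250)^−36) = $315.91.
Total interest on Offer X = 36 × $315.91 − $10,000 = $1,372.76.
Offer Y: at 6.75% the monthly rate is 0.0056250, so the payment is 10,000 × 0.0056250 / (1 − 1.0056250^−60) = $196.83.
Total interest on Offer Y = 60 × $196.83 − $10,000 = $1,809.80.
Offer X is lower by $437.04.

Offer X by $437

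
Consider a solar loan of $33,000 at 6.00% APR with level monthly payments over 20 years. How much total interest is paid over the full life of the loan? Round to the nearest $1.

$23,741

At 6.00% the monthly rate is 0.0050000, so the payment is 33,000 × 0.0050000 / (1 − 1.0050000^−240) = $236.42.
Total paid = 240 × $236.42 = $56,740.80; interest = $56,740.80 − $33,000 = $23,740.80.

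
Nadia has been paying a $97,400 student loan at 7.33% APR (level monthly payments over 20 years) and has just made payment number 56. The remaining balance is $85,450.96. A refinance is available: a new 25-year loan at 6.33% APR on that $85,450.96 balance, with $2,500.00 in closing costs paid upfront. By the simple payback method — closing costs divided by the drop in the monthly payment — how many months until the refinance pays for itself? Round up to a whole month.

Current payment = 97,400 × 7.33%/12 / (1 − (1+0.0061083)^−240) = $774.55.
Refinanced payment = 85,450.96 × 0.0052750 / (1 − (1+0.0052750)^−300) = $567.93.
Monthly savings = $774.55 − $567.93 = $206.62.
Break-even = $2,500.00 / $206.62 = 12.10 → 13 months.

13 months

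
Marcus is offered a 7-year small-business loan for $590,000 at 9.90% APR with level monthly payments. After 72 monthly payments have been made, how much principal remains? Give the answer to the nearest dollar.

With monthly rate i = 9.9%/12 = 0.0082500, the balance after k of n payments is P · [(1+i)^n − (1+i)^k] / [(1+i)^n − 1].
(1+0.0082500)^84 = 1.99402857 and (1+0.0082500)^72 = 1.80681051, so the balance is 590,000 × (1.99402857 − 1.80681051) / (1.99402857 − 1) = $111,122.21.

$111,122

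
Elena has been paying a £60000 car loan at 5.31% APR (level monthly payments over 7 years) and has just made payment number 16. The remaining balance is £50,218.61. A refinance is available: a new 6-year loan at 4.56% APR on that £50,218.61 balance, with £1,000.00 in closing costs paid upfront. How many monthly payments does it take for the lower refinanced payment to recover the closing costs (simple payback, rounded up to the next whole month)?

Current payment = 60,000 × 5.31%/12 / (1 − (1+0.0044250)^−84) = £856.80.
Refinanced payment = 50,218.61 × 0.0038000 / (1 − (1+0.0038000)^−72) = £798.56.
Monthly savings = £856.80 − £798.56 = £58.24.
Break-even = £1,000.00 / £58.24 = 17.17 → 18 months.

18 months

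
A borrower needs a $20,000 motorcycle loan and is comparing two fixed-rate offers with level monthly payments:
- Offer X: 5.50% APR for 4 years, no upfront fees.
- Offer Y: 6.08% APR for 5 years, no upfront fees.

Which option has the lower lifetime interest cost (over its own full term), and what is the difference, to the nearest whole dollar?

Offer X by $918

Offer X: monthly rate = 5.5%/12 = 0.0045833; payment = 20,000 × 0.0045833 / (1 − (1+0.0045833)^−48) = $465.13.
Total interest on Offer X = 48 × $465.13 − $20,000 = $2,326.24.
Offer Y: at 6.08% the monthly rate is 0.0050667, so the payment is 20,000 × 0.0050667 / (1 − 1.0050667^−60) = $387.40.
Total interest on Offer Y = 60 × $387.40 − $20,000 = $3,244.00.
Offer X is lower by $917.76.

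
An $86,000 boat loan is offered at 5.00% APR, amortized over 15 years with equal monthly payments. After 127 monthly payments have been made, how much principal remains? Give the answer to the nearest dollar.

With monthly rate i = 5%/12 = 0.0041667, the balance after k of n payments is P · [(1+i)^n − (1+i)^k] / [(1+i)^n − 1].
(1+0.0041667)^180 = 2.11370393 and (1+0.0041667)^127 = 1.69565193, so the balance is 86,000 × (2.11370393 − 1.69565193) / (2.11370393 − 1) = $32,281.89.

$32,282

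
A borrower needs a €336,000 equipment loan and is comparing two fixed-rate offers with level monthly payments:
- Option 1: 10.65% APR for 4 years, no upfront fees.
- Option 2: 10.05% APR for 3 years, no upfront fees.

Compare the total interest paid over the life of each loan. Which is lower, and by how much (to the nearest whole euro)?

Option 2 by €23,513

Option 1: at 10.65% the monthly rate is 0.0088750, so the payment is 336,000 × 0.0088750 / (1 − 1.0088750^−48) = €8,627.10.
Total interest on Option 1 = 48 × €8,627.10 − €336,000 = €78,100.80.
Option 2: monthly rate = 10.05%/12 = 0.0083750; payment = 336,000 × 0.0083750 / (1 − (1+0.0083750)^−36) = €10,849.66.
Total interest on Option 2 = 36 × €10,849.66 − €336,000 = €54,587.76.
Option 2 is lower by €23,513.04.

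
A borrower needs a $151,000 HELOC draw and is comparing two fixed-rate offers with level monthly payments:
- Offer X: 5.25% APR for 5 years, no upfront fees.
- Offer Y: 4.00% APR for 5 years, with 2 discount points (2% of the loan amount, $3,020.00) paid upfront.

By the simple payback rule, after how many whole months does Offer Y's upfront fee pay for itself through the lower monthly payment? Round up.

Offer X: monthly rate = 5.25%/12 = 0.0043750; payment = 151,000 × 0.0043750 / (1 − (1+0.0043750)^−60) = $2,866.88.
Offer Y: monthly rate = 4%/12 = 0.0033333; payment = 151,000 × 0.0033333 / (1 − (1+0.0033333)^−60) = $2,780.89.
Monthly savings = $2,866.88 − $2,780.89 = $85.99.
Break-even = $3,020.00 / $85.99 = 35.12 → 36 months.

36 months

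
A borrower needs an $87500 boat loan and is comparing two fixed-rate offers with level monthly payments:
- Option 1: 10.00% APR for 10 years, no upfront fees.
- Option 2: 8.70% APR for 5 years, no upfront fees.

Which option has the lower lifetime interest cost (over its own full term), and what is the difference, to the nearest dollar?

Option 1: monthly rate = 10%/12 = 0.0083333; payment = 87,500 × 0.0083333 / (1 − (1+0.0083333)^−120) = $1,156.32.
Total interest on Option 1 = 120 × $1,156.32 − $87,500 = $51,258.40.
Option 2: monthly rate = 8.7%/12 = 0.0072500; payment = 87,500 × 0.0072500 / (1 − (1+0.0072500)^−60) = $1,803.64.
Total interest on Option 2 = 60 × $1,803.64 − $87,500 = $20,718.40.
Option 2 is lower by $30,540.00.

Option 2 by $30,540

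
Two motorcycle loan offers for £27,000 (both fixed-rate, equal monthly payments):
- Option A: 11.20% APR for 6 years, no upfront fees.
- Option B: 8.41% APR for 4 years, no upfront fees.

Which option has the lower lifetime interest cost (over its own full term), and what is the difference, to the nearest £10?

Option B by £5,310

Option A: at 11.20% the monthly rate is 0.0093333, so the payment is 27,000 × 0.0093333 / (1 − 1.0093333^−72) = £516.69.
Total interest on Option A = 72 × £516.69 − £27,000 = £10,201.68.
Option B: monthly rate = 8.41%/12 = 0.0070083; payment = 27,000 × 0.0070083 / (1 − (1+0.0070083)^−48) = £664.36.
Total interest on Option B = 48 × £664.36 − £27,000 = £4,889.28.
Option B is lower by £5,312.40.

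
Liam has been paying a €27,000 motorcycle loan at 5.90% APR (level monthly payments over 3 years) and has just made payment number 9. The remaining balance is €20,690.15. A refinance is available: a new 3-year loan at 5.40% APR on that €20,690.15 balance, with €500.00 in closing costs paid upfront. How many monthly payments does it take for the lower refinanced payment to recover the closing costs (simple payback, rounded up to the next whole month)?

3 months

Current payment = 27,000 × 5.9%/12 / (1 − (1+0.0049167)^−36) = €820.17.
Refinanced payment = 20,690.15 × 0.0045000 / (1 − (1+0.0045000)^−36) = €623.82.
Monthly savings = €820.17 − €623.82 = €196.35.
Break-even = €500.00 / €196.35 = 2.55 → 3 months.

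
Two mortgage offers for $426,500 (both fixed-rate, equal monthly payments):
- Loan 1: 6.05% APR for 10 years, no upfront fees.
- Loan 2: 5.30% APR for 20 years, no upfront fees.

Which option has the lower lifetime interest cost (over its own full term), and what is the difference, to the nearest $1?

Loan 1: monthly rate = 6.05%/12 = 0.0050417; payment = 426,500 × 0.0050417 / (1 − (1+0.0050417)^−120) = $4,745.74.
Total interest on Loan 1 = 120 × $4,745.74 − $426,500 = $142,988.80.
Loan 2: monthly rate = 5.3%/12 = 0.0044167; payment = 426,500 × 0.0044167 / (1 − (1+0.0044167)^−240) = $2,885.87.
Total interest on Loan 2 = 240 × $2,885.87 − $426,500 = $266,108.80.
Loan 1 is lower by $123,120.00.

Loan 1 by $123,120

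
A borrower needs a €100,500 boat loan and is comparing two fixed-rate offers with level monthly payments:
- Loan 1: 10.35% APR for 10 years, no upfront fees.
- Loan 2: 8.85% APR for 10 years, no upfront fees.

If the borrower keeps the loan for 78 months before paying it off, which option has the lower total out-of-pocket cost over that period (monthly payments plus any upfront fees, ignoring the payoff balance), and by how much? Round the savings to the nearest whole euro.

Loan 1: monthly rate = 10.35%/12 = 0.0086250; payment = 100,500 × 0.0086250 / (1 − (1+0.0086250)^−120) = €1,347.67.
Loan 2: at 8.85% the monthly rate is 0.0073750, so the payment is 100,500 × 0.0073750 / (1 − 1.0073750^−120) = €1,264.95.
Over 78 months: Loan 1 costs 78 × €1,347.67 = €105,118.26; Loan 2 costs 78 × €1,264.95 = €98,666.10.
Loan 2 is cheaper by €105,118.26 − €98,666.10 = €6,452.16.

Loan 2 by €6,452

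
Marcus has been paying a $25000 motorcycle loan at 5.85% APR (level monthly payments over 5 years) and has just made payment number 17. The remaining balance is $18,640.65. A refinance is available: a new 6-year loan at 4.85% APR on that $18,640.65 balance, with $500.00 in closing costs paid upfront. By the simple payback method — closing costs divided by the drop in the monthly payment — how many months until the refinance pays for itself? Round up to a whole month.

Current payment = 25,000 × 5.85%/12 / (1 − (1+0.0048750)^−60) = $481.58.
Refinanced payment = 18,640.65 × 0.0040417 / (1 − (1+0.0040417)^−72) = $298.91.
Monthly savings = $481.58 − $298.91 = $182.67.
Break-even = $500.00 / $182.67 = 2.74 → 3 months.

3 months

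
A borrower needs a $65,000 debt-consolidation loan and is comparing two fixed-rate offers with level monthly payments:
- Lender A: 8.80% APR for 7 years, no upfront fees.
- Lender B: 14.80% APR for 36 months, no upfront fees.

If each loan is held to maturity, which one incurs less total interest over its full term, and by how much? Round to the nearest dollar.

Lender A: monthly rate = 8.8%/12 = 0.0073333; payment = 65,000 × 0.0073333 / (1 − (1+0.0073333)^−84) = $1,039.20.
Total interest on Lender A = 84 × $1,039.20 − $65,000 = $22,292.80.
Lender B: monthly rate = 14.8%/12 = 0.0123333; payment = 65,000 × 0.0123333 / (1 − (1+0.0123333)^−36) = $2,246.89.
Total interest on Lender B = 36 × $2,246.89 − $65,000 = $15,888.04.
Lender B is lower by $6,404.76.

Lender B by $6,405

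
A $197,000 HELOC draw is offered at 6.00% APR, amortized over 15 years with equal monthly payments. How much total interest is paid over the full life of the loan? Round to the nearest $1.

$102,232

Monthly rate = 6%/12 = 0.0050000; payment = 197,000 × 0.0050000 / (1 − (1+0.0050000)^−180) = $1,662.40.
Total paid = 180 × $1,662.40 = $299,232.00; interest = $299,232.00 − $197,000 = $102,232.00.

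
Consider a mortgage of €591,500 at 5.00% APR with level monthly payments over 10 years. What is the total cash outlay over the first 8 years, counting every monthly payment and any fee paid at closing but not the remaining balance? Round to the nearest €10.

€602,280

At 5.00% the monthly rate is 0.0041667, so the payment is 591,500 × 0.0041667 / (1 − 1.0041667^−120) = €6,273.78.
Total outlay = 96 × €6,273.78 = €602,282.88.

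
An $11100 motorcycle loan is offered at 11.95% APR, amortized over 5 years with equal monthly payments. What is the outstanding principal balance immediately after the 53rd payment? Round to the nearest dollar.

With monthly rate i = 11.95%/12 = 0.0099583, the balance after k of n payments is P · [(1+i)^n − (1+i)^k] / [(1+i)^n − 1].
(1+0.0099583)^60 = 1.81220539 and (1+0.0099583)^53 = 1.69076489, so the balance is 11,100 × (1.81220539 − 1.69076489) / (1.81220539 − 1) = $1,659.67.

$1,660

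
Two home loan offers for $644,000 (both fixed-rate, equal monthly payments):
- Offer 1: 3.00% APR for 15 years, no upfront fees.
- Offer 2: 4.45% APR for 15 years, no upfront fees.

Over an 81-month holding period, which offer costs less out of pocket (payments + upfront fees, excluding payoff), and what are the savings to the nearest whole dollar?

Offer 1 by $37,484

Offer 1: monthly rate = 3%/12 = 0.0025000; payment = 644,000 × 0.0025000 / (1 − (1+0.0025000)^−180) = $4,447.35.
Offer 2: at 4.45% the monthly rate is 0.0037083, so the payment is 644,000 × 0.0037083 / (1 − 1.0037083^−180) = $4,910.12.
Over 81 months: Offer 1 costs 81 × $4,447.35 = $360,235.35; Offer 2 costs 81 × $4,910.12 = $397,719.72.
Offer 1 is cheaper by $397,719.72 − $360,235.35 = $37,484.37.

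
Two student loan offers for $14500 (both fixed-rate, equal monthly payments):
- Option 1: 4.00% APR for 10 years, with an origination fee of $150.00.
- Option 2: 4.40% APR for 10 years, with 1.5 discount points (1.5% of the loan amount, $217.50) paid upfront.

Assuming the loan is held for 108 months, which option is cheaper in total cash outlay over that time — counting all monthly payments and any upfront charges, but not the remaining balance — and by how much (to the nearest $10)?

Option 1: monthly rate = 4%/12 = 0.0033333; payment = 14,500 × 0.0033333 / (1 − (1+0.0033333)^−120) = $146.81.
Option 2: at 4.40% the monthly rate is 0.0036667, so the payment is 14,500 × 0.0036667 / (1 − 1.0036667^−120) = $149.58.
Over 108 months: Option 1 costs 108 × $146.81 + $150.00 = $16,005.48; Option 2 costs 108 × $149.58 + $217.50 = $16,372.14.
Option 1 is cheaper by $16,372.14 − $16,005.48 = $366.66.

Option 1 by $370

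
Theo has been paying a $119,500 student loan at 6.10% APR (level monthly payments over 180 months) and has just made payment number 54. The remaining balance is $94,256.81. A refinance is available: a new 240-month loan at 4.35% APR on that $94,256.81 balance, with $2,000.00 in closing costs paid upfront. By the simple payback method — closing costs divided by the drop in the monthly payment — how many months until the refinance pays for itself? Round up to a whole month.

5 months

Current payment = 119,500 × 6.1%/12 / (1 − (1+0.0050833)^−180) = $1,014.88.
Refinanced payment = 94,256.81 × 0.0036250 / (1 − (1+0.0036250)^−240) = $588.71.
Monthly savings = $1,014.88 − $588.71 = $426.17.
Break-even = $2,000.00 / $426.17 = 4.69 → 5 months.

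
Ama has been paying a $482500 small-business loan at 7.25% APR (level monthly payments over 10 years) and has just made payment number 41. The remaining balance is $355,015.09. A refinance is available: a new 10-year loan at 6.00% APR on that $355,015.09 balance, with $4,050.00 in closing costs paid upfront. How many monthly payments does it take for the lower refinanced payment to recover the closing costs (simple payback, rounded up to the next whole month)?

Current payment = 482,500 × 7.25%/12 / (1 − (1+0.0060417)^−120) = $5,664.60.
Refinanced payment = 355,015.09 × 0.0050000 / (1 − (1+0.0050000)^−120) = $3,941.40.
Monthly savings = $5,664.60 − $3,941.40 = $1,723.20.
Break-even = $4,050.00 / $1,723.20 = 2.35 → 3 months.

3 months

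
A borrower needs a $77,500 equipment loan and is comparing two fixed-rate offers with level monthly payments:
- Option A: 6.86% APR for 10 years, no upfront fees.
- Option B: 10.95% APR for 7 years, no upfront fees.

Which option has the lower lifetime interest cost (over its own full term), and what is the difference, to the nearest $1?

Option A: monthly rate = 6.86%/12 = 0.0057167; payment = 77,500 × 0.0057167 / (1 − (1+0.0057167)^−120) = $894.26.
Total interest on Option A = 120 × $894.26 − $77,500 = $29,811.20.
Option B: at 10.95% the monthly rate is 0.0091250, so the payment is 77,500 × 0.0091250 / (1 − 1.0091250^−84) = $1,324.95.
Total interest on Option B = 84 × $1,324.95 − $77,500 = $33,795.80.
Option A is lower by $3,984.60.

Option A by $3,985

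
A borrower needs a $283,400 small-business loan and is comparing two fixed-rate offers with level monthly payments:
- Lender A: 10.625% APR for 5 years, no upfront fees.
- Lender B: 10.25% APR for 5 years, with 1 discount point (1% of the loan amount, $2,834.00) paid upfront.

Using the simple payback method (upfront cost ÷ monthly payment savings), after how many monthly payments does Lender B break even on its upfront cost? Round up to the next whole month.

Lender A: at 10.625% the monthly rate is 0.0088542, so the payment is 283,400 × 0.0088542 / (1 − 1.0088542^−60) = $6,108.93.
Lender B: at 10.25% the monthly rate is 0.0085417, so the payment is 283,400 × 0.0085417 / (1 − 1.0085417^−60) = $6,056.33.
Monthly savings = $6,108.93 − $6,056.33 = $52.60.
Break-even = $2,834.00 / $52.60 = 53.88 → 54 months.

54 months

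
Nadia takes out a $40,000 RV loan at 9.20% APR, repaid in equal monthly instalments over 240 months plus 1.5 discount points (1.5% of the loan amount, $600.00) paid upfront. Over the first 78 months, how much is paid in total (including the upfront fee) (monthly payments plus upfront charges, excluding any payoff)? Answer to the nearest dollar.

$29,074

Monthly rate = 9.2%/12 = 0.0076667; payment = 40,000 × 0.0076667 / (1 − (1+0.0076667)^−240) = $365.05.
Total outlay = 78 × $365.05 + $600.00 = $29,073.90.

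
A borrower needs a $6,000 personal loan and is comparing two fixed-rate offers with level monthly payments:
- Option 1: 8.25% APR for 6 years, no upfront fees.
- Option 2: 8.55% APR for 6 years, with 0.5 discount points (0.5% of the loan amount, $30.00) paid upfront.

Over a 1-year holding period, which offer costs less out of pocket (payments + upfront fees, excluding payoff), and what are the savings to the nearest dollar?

Option 1: at 8.25% the monthly rate is 0.0068750, so the payment is 6,000 × 0.0068750 / (1 − 1.0068750^−72) = $105.93.
Option 2: at 8.55% the monthly rate is 0.0071250, so the payment is 6,000 × 0.0071250 / (1 − 1.0071250^−72) = $106.82.
Over 12 months: Option 1 costs 12 × $105.93 = $1,271.16; Option 2 costs 12 × $106.82 + $30.00 = $1,311.84.
Option 1 is cheaper by $1,311.84 − $1,271.16 = $40.68.

Option 1 by $41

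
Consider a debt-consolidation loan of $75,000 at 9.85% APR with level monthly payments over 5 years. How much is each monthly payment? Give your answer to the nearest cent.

Monthly rate = 9.85%/12 = 0.0082083; payment = 75,000 × 0.0082083 / (1 − (1+0.0082083)^−60) = $1,588.00.

$1,588.00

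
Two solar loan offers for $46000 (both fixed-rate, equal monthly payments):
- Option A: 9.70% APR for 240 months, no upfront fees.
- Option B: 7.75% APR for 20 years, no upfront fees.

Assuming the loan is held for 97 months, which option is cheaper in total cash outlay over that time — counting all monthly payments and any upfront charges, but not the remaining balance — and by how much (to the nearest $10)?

Option A: monthly rate = 9.7%/12 = 0.0080833; payment = 46,000 × 0.0080833 / (1 − (1+0.0080833)^−240) = $434.81.
Option B: at 7.75% the monthly rate is 0.0064583, so the payment is 46,000 × 0.0064583 / (1 − 1.0064583^−240) = $377.64.
Over 97 months: Option A costs 97 × $434.81 = $42,176.57; Option B costs 97 × $377.64 = $36,631.08.
Option B is cheaper by $42,176.57 − $36,631.08 = $5,545.49.

Option B by $5,550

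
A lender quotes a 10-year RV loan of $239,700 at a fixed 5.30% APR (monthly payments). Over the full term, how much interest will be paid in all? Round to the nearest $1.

$69,622

At 5.30% the monthly rate is 0.0044167, so the payment is 239,700 × 0.0044167 / (1 − 1.0044167^−120) = $2,577.68.
Total paid = 120 × $2,577.68 = $309,321.60; interest = $309,321.60 − $239,700 = $69,621.60.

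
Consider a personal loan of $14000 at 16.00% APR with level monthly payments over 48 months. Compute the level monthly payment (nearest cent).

$396.76

At 16.00% the monthly rate is 0.0133333, so the payment is 14,000 × 0.0133333 / (1 − 1.0133333^−48) = $396.76.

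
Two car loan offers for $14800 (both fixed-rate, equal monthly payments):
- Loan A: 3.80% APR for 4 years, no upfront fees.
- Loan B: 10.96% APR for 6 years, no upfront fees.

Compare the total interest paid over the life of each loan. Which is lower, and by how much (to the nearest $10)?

Loan A: at 3.80% the monthly rate is 0.0031667, so the payment is 14,800 × 0.0031667 / (1 − 1.0031667^−48) = $332.85.
Total interest on Loan A = 48 × $332.85 − $14,800 = $1,176.80.
Loan B: monthly rate = 10.96%/12 = 0.0091333; payment = 14,800 × 0.0091333 / (1 − (1+0.0091333)^−72) = $281.40.
Total interest on Loan B = 72 × $281.40 − $14,800 = $5,460.80.
Loan A is lower by $4,284.00.

Loan A by $4,280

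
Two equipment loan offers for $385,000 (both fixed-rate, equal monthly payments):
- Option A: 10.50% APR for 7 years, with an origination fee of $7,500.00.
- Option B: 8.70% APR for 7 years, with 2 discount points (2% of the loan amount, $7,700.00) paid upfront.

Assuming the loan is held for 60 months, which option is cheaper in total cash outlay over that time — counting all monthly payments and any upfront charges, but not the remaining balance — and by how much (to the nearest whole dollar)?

Option A: monthly rate = 10.5%/12 = 0.0087500; payment = 385,000 × 0.0087500 / (1 − (1+0.0087500)^−84) = $6,491.36.
Option B: monthly rate = 8.7%/12 = 0.0072500; payment = 385,000 × 0.0072500 / (1 − (1+0.0072500)^−84) = $6,135.84.
Over 60 months: Option A costs 60 × $6,491.36 + $7,500.00 = $396,981.60; Option B costs 60 × $6,135.84 + $7,700.00 = $375,850.40.
Option B is cheaper by $396,981.60 − $375,850.40 = $21,131.20.

Option B by $21,131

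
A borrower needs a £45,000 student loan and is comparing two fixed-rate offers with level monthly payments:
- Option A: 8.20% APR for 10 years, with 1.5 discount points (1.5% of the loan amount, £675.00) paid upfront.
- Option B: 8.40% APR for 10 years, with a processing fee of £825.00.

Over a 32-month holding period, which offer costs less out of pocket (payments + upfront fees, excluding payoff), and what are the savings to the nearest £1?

Option A by £303

Option A: at 8.20% the monthly rate is 0.0068333, so the payment is 45,000 × 0.0068333 / (1 − 1.0068333^−120) = £550.74.
Option B: at 8.40% the monthly rate is 0.0070000, so the payment is 45,000 × 0.0070000 / (1 − 1.0070000^−120) = £555.53.
Over 32 months: Option A costs 32 × £550.74 + £675.00 = £18,298.68; Option B costs 32 × £555.53 + £825.00 = £18,601.96.
Option A is cheaper by £18,601.96 − £18,298.68 = £303.28.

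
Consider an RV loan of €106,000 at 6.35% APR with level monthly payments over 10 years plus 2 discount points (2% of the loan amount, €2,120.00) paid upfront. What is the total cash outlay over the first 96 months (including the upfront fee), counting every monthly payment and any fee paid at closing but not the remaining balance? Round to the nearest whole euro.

€116,891

Monthly rate = 6.35%/12 = 0.0052917; payment = 106,000 × 0.0052917 / (1 − (1+0.0052917)^−120) = €1,195.53.
Total outlay = 96 × €1,195.53 + €2,120.00 = €116,890.88.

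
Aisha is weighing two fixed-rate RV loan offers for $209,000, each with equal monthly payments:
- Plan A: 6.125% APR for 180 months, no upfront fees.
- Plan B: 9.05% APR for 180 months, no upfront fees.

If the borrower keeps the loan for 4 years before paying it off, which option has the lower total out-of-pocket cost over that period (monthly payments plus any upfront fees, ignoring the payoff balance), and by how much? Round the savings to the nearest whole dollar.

Plan A by $16,715

Plan A: monthly rate = 6.125%/12 = 0.0051042; payment = 209,000 × 0.0051042 / (1 − (1+0.0051042)^−180) = $1,777.81.
Plan B: at 9.05% the monthly rate is 0.0075417, so the payment is 209,000 × 0.0075417 / (1 − 1.0075417^−180) = $2,126.04.
Over 48 months: Plan A costs 48 × $1,777.81 = $85,334.88; Plan B costs 48 × $2,126.04 = $102,049.92.
Plan A is cheaper by $102,049.92 − $85,334.88 = $16,715.04.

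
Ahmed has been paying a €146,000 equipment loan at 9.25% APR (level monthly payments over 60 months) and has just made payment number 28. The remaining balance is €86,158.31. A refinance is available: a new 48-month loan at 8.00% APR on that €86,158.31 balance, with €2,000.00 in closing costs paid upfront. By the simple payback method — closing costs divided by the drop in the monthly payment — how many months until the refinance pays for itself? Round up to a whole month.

3 months

Current payment = 146,000 × 9.25%/12 / (1 − (1+0.0077083)^−60) = €3,048.47.
Refinanced payment = 86,158.31 × 0.0066667 / (1 − (1+0.0066667)^−48) = €2,103.38.
Monthly savings = €3,048.47 − €2,103.38 = €945.09.
Break-even = €2,000.00 / €945.09 = 2.12 → 3 months.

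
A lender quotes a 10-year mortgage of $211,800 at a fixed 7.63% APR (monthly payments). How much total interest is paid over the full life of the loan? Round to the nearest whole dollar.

$91,620

At 7.63% the monthly rate is 0.0063583, so the payment is 211,800 × 0.0063583 / (1 − 1.0063583^−120) = $2,528.50.
Total paid = 120 × $2,528.50 = $303,420.00; interest = $303,420.00 − $211,800 = $91,620.00.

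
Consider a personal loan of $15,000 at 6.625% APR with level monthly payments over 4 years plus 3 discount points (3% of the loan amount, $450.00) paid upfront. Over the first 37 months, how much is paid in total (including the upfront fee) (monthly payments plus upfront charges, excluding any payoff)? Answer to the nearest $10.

$13,640

At 6.625% the monthly rate is 0.0055208, so the payment is 15,000 × 0.0055208 / (1 − 1.0055208^−48) = $356.59.
Total outlay = 37 × $356.59 + $450.00 = $13,643.83.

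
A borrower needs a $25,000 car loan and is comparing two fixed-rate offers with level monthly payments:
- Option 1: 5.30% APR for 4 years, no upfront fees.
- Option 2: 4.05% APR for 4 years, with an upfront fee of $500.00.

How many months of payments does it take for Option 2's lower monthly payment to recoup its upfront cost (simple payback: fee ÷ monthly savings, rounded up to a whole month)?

Option 1: at 5.30% the monthly rate is 0.0044167, so the payment is 25,000 × 0.0044167 / (1 − 1.0044167^−48) = $579.14.
Option 2: monthly rate = 4.05%/12 = 0.0033750; payment = 25,000 × 0.0033750 / (1 − (1+0.0033750)^−48) = $565.04.
Monthly savings = $579.14 − $565.04 = $14.10.
Break-even = $500.00 / $14.10 = 35.46 → 36 months.

36 months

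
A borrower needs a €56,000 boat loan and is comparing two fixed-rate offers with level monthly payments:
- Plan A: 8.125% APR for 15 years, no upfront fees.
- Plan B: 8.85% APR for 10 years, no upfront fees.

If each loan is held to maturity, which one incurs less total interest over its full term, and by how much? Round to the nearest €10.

Plan B by €12,480

Plan A: monthly rate = 8.125%/12 = 0.0067708; payment = 56,000 × 0.0067708 / (1 − (1+0.0067708)^−180) = €539.21.
Total interest on Plan A = 180 × €539.21 − €56,000 = €41,057.80.
Plan B: at 8.85% the monthly rate is 0.0073750, so the payment is 56,000 × 0.0073750 / (1 − 1.0073750^−120) = €704.85.
Total interest on Plan B = 120 × €704.85 − €56,000 = €28,582.00.
Plan B is lower by €12,475.80.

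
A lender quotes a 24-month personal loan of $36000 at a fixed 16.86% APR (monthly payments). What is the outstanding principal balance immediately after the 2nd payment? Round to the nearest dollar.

With monthly rate i = 16.86%/12 = 0.0140500, the balance after k of n payments is P · [(1+i)^n − (1+i)^k] / [(1+i)^n − 1].
(1+0.0140500)^24 = 1.39773508 and (1+0.0140500)^2 = 1.02829740, so the balance is 36,000 × (1.39773508 − 1.02829740) / (1.39773508 − 1) = $33,438.73.

$33,439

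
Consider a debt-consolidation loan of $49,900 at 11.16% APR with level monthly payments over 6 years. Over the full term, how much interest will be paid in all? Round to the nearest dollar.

$18,780

Monthly rate = 11.16%/12 = 0.0093000; payment = 49,900 × 0.0093000 / (1 − (1+0.0093000)^−72) = $953.89.
Total paid = 72 × $953.89 = $68,680.08; interest = $68,680.08 − $49,900 = $18,780.08.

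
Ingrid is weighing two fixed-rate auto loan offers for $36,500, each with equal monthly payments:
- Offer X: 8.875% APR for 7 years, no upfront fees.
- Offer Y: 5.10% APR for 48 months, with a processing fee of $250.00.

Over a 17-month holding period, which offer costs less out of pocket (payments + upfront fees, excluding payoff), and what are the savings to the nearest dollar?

Offer X: monthly rate = 8.875%/12 = 0.0073958; payment = 36,500 × 0.0073958 / (1 − (1+0.0073958)^−84) = $584.94.
Offer Y: at 5.10% the monthly rate is 0.0042500, so the payment is 36,500 × 0.0042500 / (1 − 1.0042500^−48) = $842.22.
Over 17 months: Offer X costs 17 × $584.94 = $9,943.98; Offer Y costs 17 × $842.22 + $250.00 = $14,567.74.
Offer X is cheaper by $14,567.74 − $9,943.98 = $4,623.76.

Offer X by $4,624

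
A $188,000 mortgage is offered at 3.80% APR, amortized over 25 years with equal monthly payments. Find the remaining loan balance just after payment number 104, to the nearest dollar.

With monthly rate i = 3.8%/12 = 0.0031667, the balance after k of n payments is P · [(1+i)^n − (1+i)^k] / [(1+i)^n − 1].
(1+0.0031667)^300 = 2.58183142 and (1+0.0031667)^104 = 1.38931801, so the balance is 188,000 × (2.58183142 − 1.38931801) / (2.58183142 − 1) = $141,729.72.

$141,730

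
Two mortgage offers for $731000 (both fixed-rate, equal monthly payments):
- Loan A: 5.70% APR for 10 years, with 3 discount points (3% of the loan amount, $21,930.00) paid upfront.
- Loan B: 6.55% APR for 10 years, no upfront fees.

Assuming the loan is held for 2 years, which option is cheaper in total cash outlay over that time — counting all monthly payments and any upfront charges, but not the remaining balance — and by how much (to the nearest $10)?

Loan A: monthly rate = 5.7%/12 = 0.0047500; payment = 731,000 × 0.0047500 / (1 − (1+0.0047500)^−120) = $8,005.91.
Loan B: monthly rate = 6.55%/12 = 0.0054583; payment = 731,000 × 0.0054583 / (1 − (1+0.0054583)^−120) = $8,318.97.
Over 24 months: Loan A costs 24 × $8,005.91 + $21,930.00 = $214,071.84; Loan B costs 24 × $8,318.97 = $199,655.28.
Loan B is cheaper by $214,071.84 − $199,655.28 = $14,416.56.

Loan B by $14,420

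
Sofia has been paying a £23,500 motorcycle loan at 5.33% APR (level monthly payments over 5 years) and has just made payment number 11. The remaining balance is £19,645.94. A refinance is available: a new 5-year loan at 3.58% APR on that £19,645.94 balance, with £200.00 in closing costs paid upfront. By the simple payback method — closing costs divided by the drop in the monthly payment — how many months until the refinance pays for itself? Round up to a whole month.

Current payment = 23,500 × 5.33%/12 / (1 − (1+0.0044417)^−60) = £447.04.
Refinanced payment = 19,645.94 × 0.0029833 / (1 − (1+0.0029833)^−60) = £358.10.
Monthly savings = £447.04 − £358.10 = £88.94.
Break-even = £200.00 / £88.94 = 2.25 → 3 months.

3 months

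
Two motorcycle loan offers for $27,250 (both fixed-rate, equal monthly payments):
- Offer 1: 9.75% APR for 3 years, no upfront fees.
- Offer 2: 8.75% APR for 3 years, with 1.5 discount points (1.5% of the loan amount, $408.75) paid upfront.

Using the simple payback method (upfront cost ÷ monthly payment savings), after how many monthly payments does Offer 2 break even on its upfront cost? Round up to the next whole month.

33 months

Offer 1: monthly rate = 9.75%/12 = 0.0081250; payment = 27,250 × 0.0081250 / (1 − (1+0.0081250)^−36) = $876.09.
Offer 2: at 8.75% the monthly rate is 0.0072917, so the payment is 27,250 × 0.0072917 / (1 − 1.0072917^−36) = $863.38.
Monthly savings = $876.09 − $863.38 = $12.71.
Break-even = $408.75 / $12.71 = 32.16 → 33 months.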